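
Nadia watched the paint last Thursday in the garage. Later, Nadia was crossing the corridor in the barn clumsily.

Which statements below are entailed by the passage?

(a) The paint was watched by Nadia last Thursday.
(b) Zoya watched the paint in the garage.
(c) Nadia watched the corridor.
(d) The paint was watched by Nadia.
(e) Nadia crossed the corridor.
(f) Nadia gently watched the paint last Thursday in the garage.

(a) Entailed — this follows by dropping conjuncts from the watching event's description.
(b) Not entailed — the passage has Nadia watching the paint, not Zoya.
(c) Not entailed — Nadia watched the paint, not the corridor; the corridor belongs to the crossing event.
(d) Entailed — dropping 'last Thursday', 'in the garage' leaves a sub-description the original still satisfies.
(e) Not entailed — 'was crossing' is progressive on an accomplishment; it does not entail the completed 'crossed'.
(f) Not entailed — 'gently' adds information not in the original event.

(a), (d)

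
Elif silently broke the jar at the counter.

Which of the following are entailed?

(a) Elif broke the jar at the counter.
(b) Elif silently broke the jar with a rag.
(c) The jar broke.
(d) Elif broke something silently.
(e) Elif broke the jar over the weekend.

(a) Entailed — the original entails any weakening of itself; this just drops 'silently'.
(b) Not entailed — 'with a rag' adds information not in the original event.
(c) Entailed — 'Elif broke the jar' is causative; it entails the inchoative 'the jar broke'.
(d) Entailed — every conjunct here is already in the original breaking event.
(e) Not entailed — 'over the weekend' adds information not in the original event.

(a), (c), (d)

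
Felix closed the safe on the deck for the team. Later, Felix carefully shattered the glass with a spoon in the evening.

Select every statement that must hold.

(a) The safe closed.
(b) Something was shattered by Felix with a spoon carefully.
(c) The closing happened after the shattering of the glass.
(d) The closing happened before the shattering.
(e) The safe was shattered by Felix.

(a), (b), (d)

(a) Entailed — 'Felix closed the safe' is causative; it entails the inchoative 'the safe closed'.
(b) Entailed — this follows by dropping conjuncts from the shattering event's description.
(c) Not entailed — the narrative places the closing before the shattering, not after.
(d) Entailed — the narrative places the closing before the shattering.
(e) Not entailed — Felix shattered the glass, not the safe; the safe belongs to the closing event.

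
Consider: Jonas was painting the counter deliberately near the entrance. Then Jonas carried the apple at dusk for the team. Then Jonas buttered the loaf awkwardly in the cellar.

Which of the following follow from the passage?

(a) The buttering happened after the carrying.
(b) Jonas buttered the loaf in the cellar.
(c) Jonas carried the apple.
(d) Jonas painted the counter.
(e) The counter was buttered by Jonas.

(a) Entailed — the narrative places the carrying before the buttering.
(b) Entailed — dropping 'awkwardly' leaves a sub-description the original still satisfies.
(c) Entailed — every conjunct here is already in the original carrying event.
(d) Not entailed — 'was painting' is progressive on an accomplishment; it does not entail the completed 'painted'.
(e) Not entailed — Jonas buttered the loaf, not the counter; the counter belongs to the painting event.

(a), (b), (c)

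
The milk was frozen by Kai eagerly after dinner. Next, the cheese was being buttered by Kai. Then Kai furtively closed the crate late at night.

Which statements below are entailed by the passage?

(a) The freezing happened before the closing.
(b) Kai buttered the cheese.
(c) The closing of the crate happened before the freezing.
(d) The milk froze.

(a) Entailed — the narrative places the freezing before the closing.
(b) Not entailed — 'was buttering' is progressive on an accomplishment; it does not entail the completed 'buttered'.
(c) Not entailed — the narrative places the freezing before the closing, not after.
(d) Entailed — 'Kai froze the milk' is causative; it entails the inchoative 'the milk froze'.

(a), (d)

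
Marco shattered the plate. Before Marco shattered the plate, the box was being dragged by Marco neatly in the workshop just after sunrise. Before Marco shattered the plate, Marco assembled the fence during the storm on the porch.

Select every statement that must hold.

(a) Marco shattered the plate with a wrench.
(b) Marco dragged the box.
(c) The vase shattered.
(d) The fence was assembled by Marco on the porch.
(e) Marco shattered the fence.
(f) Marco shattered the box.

(b), (d)

(a) Not entailed — 'with a wrench' adds information not in the original event.
(b) Entailed — 'drag' is an activity; 'was dragging' entails that some dragging happened, so 'dragged' holds.
(c) Not entailed — the plate is what shattered, not the vase.
(d) Entailed — dropping 'during the storm' leaves a sub-description the original still satisfies.
(e) Not entailed — Marco shattered the plate, not the fence; the fence belongs to the assembling event.
(f) Not entailed — Marco shattered the plate, not the box; the box belongs to the dragging event.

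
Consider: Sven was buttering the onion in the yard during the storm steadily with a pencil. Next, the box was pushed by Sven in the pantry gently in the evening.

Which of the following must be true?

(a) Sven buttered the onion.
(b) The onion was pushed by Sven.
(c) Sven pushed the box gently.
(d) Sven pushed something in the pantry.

(c), (d)

(a) Not entailed — 'was buttering' is progressive on an accomplishment; it does not entail the completed 'buttered'.
(b) Not entailed — Sven pushed the box, not the onion; the onion belongs to the buttering event.
(c) Entailed — dropping 'in the evening', 'in the pantry' leaves a sub-description the original still satisfies.
(d) Entailed — this follows by dropping conjuncts from the pushing event's description.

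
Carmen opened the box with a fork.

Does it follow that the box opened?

yes

'Carmen opened the box' is the causative; it entails the inchoative 'the box opened'.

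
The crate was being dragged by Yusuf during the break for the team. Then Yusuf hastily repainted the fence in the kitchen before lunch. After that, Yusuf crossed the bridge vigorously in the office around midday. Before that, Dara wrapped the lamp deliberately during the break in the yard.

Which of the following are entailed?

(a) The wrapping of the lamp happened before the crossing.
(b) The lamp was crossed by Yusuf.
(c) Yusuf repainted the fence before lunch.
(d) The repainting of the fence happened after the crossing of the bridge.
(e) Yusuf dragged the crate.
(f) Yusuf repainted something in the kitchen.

(a), (c), (e), (f)

(a) Entailed — the narrative places the wrapping before the crossing.
(b) Not entailed — Yusuf crossed the bridge, not the lamp; the lamp belongs to the wrapping event.
(c) Entailed — the original entails any weakening of itself; this just drops 'in the kitchen', 'hastily'.
(d) Not entailed — the narrative places the repainting before the crossing, not after.
(e) Entailed — 'drag' is an activity; 'was dragging' entails that some dragging happened, so 'dragged' holds.
(f) Entailed — dropping 'before lunch', 'hastily' and generalizing the patient leaves a sub-description the original still satisfies.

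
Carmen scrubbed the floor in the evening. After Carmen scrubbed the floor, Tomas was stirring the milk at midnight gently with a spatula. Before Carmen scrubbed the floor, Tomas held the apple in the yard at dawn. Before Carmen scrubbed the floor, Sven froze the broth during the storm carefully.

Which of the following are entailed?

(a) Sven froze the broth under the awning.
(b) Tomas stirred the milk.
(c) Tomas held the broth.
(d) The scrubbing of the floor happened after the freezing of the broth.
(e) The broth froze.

(a) Not entailed — 'under the awning' adds information not in the original event.
(b) Entailed — 'stir' is an activity; 'was stirring' entails that some stirring happened, so 'stirred' holds.
(c) Not entailed — Tomas held the apple, not the broth; the broth belongs to the freezing event.
(d) Entailed — the narrative places the freezing before the scrubbing.
(e) Entailed — 'Sven froze the broth' is causative; it entails the inchoative 'the broth froze'.

(b), (d), (e)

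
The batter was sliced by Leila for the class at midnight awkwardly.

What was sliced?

'the batter' marks the patient of the slicing event.

the batter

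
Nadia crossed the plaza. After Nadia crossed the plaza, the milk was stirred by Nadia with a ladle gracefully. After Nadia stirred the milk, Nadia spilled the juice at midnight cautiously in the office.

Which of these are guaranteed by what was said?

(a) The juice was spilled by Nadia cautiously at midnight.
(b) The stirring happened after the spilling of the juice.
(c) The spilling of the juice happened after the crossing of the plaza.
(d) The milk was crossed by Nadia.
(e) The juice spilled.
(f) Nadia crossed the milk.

(a), (c), (e)

(a) Entailed — every conjunct here is already in the original spilling event.
(b) Not entailed — the narrative places the stirring before the spilling, not after.
(c) Entailed — the narrative places the crossing before the spilling.
(d) Not entailed — Nadia crossed the plaza, not the milk; the milk belongs to the stirring event.
(e) Entailed — 'Nadia spilled the juice' is causative; it entails the inchoative 'the juice spilled'.
(f) Not entailed — Nadia crossed the plaza, not the milk; the milk belongs to the stirring event.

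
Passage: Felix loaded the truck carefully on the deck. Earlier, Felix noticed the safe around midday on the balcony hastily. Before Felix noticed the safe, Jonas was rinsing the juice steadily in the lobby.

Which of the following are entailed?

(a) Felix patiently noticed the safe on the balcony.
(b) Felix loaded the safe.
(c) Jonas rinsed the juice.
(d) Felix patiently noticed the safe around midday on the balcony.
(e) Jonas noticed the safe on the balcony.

(a) Not entailed — 'patiently' adds a manner not in (and inconsistent with) the original.
(b) Not entailed — Felix loaded the truck, not the safe; the safe belongs to the noticing event.
(c) Entailed — 'rinse' is an activity; 'was rinsing' entails that some rinsing happened, so 'rinsed' holds.
(d) Not entailed — 'patiently' adds a manner not in (and inconsistent with) the original.
(e) Not entailed — the passage has Felix noticing the safe, not Jonas.

(c)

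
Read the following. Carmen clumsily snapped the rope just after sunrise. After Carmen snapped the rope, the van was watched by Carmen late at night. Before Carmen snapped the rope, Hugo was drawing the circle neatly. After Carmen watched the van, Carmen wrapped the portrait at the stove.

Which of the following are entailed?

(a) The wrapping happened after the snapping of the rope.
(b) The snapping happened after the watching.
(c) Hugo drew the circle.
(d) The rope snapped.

(a), (d)

(a) Entailed — the narrative places the snapping before the wrapping.
(b) Not entailed — the narrative places the snapping before the watching, not after.
(c) Not entailed — 'was drawing' is progressive on an accomplishment; it does not entail the completed 'drew'.
(d) Entailed — 'Carmen snapped the rope' is causative; it entails the inchoative 'the rope snapped'.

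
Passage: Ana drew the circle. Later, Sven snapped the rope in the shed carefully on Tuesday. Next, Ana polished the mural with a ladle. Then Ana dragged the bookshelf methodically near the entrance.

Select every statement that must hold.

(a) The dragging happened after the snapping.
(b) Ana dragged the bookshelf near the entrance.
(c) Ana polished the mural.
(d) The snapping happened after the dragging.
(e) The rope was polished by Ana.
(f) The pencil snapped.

(a) Entailed — the narrative places the snapping before the dragging.
(b) Entailed — the original entails any weakening of itself; this just drops 'methodically'.
(c) Entailed — the original entails any weakening of itself; this just drops 'with a ladle'.
(d) Not entailed — the narrative places the snapping before the dragging, not after.
(e) Not entailed — Ana polished the mural, not the rope; the rope belongs to the snapping event.
(f) Not entailed — the rope is what snapped, not the pencil.

(a), (b), (c)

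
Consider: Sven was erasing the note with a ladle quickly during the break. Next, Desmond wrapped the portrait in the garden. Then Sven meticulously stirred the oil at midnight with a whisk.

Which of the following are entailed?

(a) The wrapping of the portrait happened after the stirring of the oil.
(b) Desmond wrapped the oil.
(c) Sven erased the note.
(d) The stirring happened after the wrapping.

(a) Not entailed — the narrative places the wrapping before the stirring, not after.
(b) Not entailed — Desmond wrapped the portrait, not the oil; the oil belongs to the stirring event.
(c) Not entailed — 'was erasing' is progressive on an accomplishment; it does not entail the completed 'erased'.
(d) Entailed — the narrative places the wrapping before the stirring.

(d)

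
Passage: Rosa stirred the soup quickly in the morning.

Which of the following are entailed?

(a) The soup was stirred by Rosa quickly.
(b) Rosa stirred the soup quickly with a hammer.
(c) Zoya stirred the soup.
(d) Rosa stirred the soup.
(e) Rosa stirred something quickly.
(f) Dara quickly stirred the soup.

(a), (d), (e)

(a) Entailed — every conjunct here is already in the original stirring event.
(b) Not entailed — 'with a hammer' adds information not in the original event.
(c) Not entailed — the passage has Rosa stirring the soup, not Zoya.
(d) Entailed — the original entails any weakening of itself; this just drops 'quickly', 'in the morning'.
(e) Entailed — dropping 'in the morning' and generalizing the patient leaves a sub-description the original still satisfies.
(f) Not entailed — the passage has Rosa stirring the soup, not Dara.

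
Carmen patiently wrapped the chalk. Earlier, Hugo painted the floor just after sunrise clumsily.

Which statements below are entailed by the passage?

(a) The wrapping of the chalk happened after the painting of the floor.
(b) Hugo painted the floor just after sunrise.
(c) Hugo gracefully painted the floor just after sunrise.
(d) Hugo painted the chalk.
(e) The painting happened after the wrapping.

(a) Entailed — the narrative places the painting before the wrapping.
(b) Entailed — dropping 'clumsily' leaves a sub-description the original still satisfies.
(c) Not entailed — 'gracefully' adds a manner not in (and inconsistent with) the original.
(d) Not entailed — Hugo painted the floor, not the chalk; the chalk belongs to the wrapping event.
(e) Not entailed — the narrative places the painting before the wrapping, not after.

(a), (b)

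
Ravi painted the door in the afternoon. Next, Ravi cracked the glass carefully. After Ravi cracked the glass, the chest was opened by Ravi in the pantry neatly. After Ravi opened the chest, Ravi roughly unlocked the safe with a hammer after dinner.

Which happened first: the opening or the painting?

The connectives place the painting before the opening.

the painting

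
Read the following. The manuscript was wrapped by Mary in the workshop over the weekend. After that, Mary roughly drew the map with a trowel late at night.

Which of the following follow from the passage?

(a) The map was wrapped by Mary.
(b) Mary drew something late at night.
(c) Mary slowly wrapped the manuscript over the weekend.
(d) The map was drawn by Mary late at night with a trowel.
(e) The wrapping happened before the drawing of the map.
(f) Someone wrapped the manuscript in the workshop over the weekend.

(b), (d), (e), (f)

(a) Not entailed — Mary wrapped the manuscript, not the map; the map belongs to the drawing event.
(b) Entailed — dropping 'roughly', 'with a trowel' and generalizing the patient leaves a sub-description the original still satisfies.
(c) Not entailed — 'slowly' adds information not in the original event.
(d) Entailed — the original entails any weakening of itself; this just drops 'roughly'.
(e) Entailed — the narrative places the wrapping before the drawing.
(f) Entailed — every conjunct here is already in the original wrapping event.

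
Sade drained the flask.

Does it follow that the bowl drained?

Nothing is said about any bowl; only the flask is affected.

no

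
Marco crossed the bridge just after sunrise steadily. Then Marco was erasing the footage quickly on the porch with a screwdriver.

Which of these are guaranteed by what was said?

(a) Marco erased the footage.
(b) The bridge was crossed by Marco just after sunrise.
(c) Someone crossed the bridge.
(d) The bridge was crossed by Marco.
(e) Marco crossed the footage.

(a) Not entailed — 'was erasing' is progressive on an accomplishment; it does not entail the completed 'erased'.
(b) Entailed — dropping 'steadily' leaves a sub-description the original still satisfies.
(c) Entailed — dropping 'steadily', 'just after sunrise' and generalizing the agent leaves a sub-description the original still satisfies.
(d) Entailed — dropping 'steadily', 'just after sunrise' leaves a sub-description the original still satisfies.
(e) Not entailed — Marco crossed the bridge, not the footage; the footage belongs to the erasing event.

(b), (c), (d)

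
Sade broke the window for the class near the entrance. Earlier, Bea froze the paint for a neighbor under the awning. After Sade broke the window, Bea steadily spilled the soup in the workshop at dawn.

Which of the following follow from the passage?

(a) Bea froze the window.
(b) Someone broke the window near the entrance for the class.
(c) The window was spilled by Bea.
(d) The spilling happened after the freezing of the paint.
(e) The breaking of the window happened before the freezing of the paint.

(b), (d)

(a) Not entailed — Bea froze the paint, not the window; the window belongs to the breaking event.
(b) Entailed — the original entails any weakening of itself; this just generalizes the agent.
(c) Not entailed — Bea spilled the soup, not the window; the window belongs to the breaking event.
(d) Entailed — the narrative places the freezing before the spilling.
(e) Not entailed — the narrative places the freezing before the breaking, not after.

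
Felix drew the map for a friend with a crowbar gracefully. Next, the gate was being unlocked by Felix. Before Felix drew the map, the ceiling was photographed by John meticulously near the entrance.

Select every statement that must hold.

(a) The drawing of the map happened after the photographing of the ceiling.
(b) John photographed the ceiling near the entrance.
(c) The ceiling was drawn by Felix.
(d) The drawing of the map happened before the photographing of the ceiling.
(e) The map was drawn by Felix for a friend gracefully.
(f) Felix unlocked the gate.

(a), (b), (e)

(a) Entailed — the narrative places the photographing before the drawing.
(b) Entailed — dropping 'meticulously' leaves a sub-description the original still satisfies.
(c) Not entailed — Felix drew the map, not the ceiling; the ceiling belongs to the photographing event.
(d) Not entailed — the narrative places the photographing before the drawing, not after.
(e) Entailed — dropping 'with a crowbar' leaves a sub-description the original still satisfies.
(f) Not entailed — 'was unlocking' is progressive on an accomplishment; it does not entail the completed 'unlocked'.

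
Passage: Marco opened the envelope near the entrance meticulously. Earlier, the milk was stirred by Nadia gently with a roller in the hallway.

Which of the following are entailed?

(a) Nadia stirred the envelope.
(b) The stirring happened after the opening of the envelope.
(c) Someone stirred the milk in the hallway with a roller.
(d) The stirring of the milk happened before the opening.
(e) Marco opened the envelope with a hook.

(c), (d)

(a) Not entailed — Nadia stirred the milk, not the envelope; the envelope belongs to the opening event.
(b) Not entailed — the narrative places the stirring before the opening, not after.
(c) Entailed — this follows by dropping conjuncts from the stirring event's description.
(d) Entailed — the narrative places the stirring before the opening.
(e) Not entailed — 'with a hook' adds information not in the original event.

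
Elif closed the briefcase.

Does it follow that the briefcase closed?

yes

'Elif closed the briefcase' is the causative; it entails the inchoative 'the briefcase closed'.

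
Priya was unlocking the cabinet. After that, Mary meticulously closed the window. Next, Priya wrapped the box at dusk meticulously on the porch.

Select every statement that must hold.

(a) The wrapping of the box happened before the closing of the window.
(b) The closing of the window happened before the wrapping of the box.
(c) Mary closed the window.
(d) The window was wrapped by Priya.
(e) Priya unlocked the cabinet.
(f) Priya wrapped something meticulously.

(b), (c), (f)

(a) Not entailed — the narrative places the closing before the wrapping, not after.
(b) Entailed — the narrative places the closing before the wrapping.
(c) Entailed — every conjunct here is already in the original closing event.
(d) Not entailed — Priya wrapped the box, not the window; the window belongs to the closing event.
(e) Not entailed — 'was unlocking' is progressive on an accomplishment; it does not entail the completed 'unlocked'.
(f) Entailed — dropping 'at dusk', 'on the porch' and generalizing the patient leaves a sub-description the original still satisfies.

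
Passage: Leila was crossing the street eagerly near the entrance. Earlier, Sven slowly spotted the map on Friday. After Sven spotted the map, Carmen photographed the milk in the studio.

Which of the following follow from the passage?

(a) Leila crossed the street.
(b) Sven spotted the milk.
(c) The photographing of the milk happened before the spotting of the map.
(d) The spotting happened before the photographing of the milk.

(d)

(a) Not entailed — 'was crossing' is progressive on an accomplishment; it does not entail the completed 'crossed'.
(b) Not entailed — Sven spotted the map, not the milk; the milk belongs to the photographing event.
(c) Not entailed — the narrative places the spotting before the photographing, not after.
(d) Entailed — the narrative places the spotting before the photographing.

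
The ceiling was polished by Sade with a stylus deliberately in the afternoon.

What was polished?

'the ceiling' marks the patient of the polishing event.

the ceiling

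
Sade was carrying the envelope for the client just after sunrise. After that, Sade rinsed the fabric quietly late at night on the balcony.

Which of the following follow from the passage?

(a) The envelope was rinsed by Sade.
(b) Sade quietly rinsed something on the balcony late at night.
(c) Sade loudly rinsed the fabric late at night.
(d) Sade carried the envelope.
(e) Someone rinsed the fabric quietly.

(a) Not entailed — Sade rinsed the fabric, not the envelope; the envelope belongs to the carrying event.
(b) Entailed — every conjunct here is already in the original rinsing event.
(c) Not entailed — 'loudly' adds a manner not in (and inconsistent with) the original.
(d) Entailed — 'carry' is an activity; 'was carrying' entails that some carrying happened, so 'carried' holds.
(e) Entailed — this follows by dropping conjuncts from the rinsing event's description.

(b), (d), (e)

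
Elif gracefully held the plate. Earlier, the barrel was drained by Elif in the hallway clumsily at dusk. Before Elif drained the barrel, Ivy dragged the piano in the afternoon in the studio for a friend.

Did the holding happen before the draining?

The narrative orders the draining before the holding.

no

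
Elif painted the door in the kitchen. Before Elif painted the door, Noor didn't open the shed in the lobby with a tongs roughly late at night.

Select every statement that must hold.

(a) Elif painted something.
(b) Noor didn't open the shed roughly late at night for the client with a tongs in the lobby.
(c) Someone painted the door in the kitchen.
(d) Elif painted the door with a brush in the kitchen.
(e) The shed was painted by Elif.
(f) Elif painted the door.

(a), (b), (c), (f)

(a) Entailed — this follows by dropping conjuncts from the painting event's description.
(b) Entailed — under negation, adding a further restriction is entailed: if no such opening event occurred, none occurred for the client either.
(c) Entailed — every conjunct here is already in the original painting event.
(d) Not entailed — 'with a brush' adds information not in the original event.
(e) Not entailed — Elif painted the door, not the shed; the shed belongs to the opening event.
(f) Entailed — the original entails any weakening of itself; this just drops 'in the kitchen'.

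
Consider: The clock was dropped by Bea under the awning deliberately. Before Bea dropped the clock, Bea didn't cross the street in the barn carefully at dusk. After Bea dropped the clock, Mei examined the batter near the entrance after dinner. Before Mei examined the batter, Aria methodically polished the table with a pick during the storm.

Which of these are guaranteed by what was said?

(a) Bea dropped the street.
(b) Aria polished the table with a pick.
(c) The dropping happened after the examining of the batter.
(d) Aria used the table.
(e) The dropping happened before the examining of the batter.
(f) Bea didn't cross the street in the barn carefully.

(b), (e)

(a) Not entailed — Bea dropped the clock, not the street; the street belongs to the crossing event.
(b) Entailed — dropping 'methodically', 'during the storm' leaves a sub-description the original still satisfies.
(c) Not entailed — the narrative places the dropping before the examining, not after.
(d) Not entailed — the table is the patient, not an instrument — Aria used a pick.
(e) Entailed — the narrative places the dropping before the examining.
(f) Not entailed — dropping 'at dusk' under negation is not valid — the original leaves open that Bea crossed the street some other way.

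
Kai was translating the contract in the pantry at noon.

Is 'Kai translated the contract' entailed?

no

'was translating' is progressive; for an accomplishment like 'translate the contract', it doesn't entail completion.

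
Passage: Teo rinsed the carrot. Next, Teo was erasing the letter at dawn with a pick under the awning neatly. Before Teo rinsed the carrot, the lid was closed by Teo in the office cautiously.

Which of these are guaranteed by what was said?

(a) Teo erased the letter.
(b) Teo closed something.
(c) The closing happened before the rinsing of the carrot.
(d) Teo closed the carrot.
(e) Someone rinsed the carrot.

(b), (c), (e)

(a) Not entailed — 'was erasing' is progressive on an accomplishment; it does not entail the completed 'erased'.
(b) Entailed — the original entails any weakening of itself; this just drops 'cautiously', 'in the office' and generalizes the patient.
(c) Entailed — the narrative places the closing before the rinsing.
(d) Not entailed — Teo closed the lid, not the carrot; the carrot belongs to the rinsing event.
(e) Entailed — generalizing the agent leaves a sub-description the original still satisfies.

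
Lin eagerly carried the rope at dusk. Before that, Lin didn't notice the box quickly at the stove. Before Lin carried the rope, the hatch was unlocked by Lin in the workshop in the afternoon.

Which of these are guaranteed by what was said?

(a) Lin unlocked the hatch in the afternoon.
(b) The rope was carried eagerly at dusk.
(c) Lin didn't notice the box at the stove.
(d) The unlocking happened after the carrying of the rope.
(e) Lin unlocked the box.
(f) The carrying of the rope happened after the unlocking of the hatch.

(a), (b), (f)

(a) Entailed — the original entails any weakening of itself; this just drops 'in the workshop'.
(b) Entailed — every conjunct here is already in the original carrying event.
(c) Not entailed — dropping 'quickly' under negation is not valid — the original leaves open that Lin noticed the box some other way.
(d) Not entailed — the narrative places the unlocking before the carrying, not after.
(e) Not entailed — Lin unlocked the hatch, not the box; the box belongs to the noticing event.
(f) Entailed — the narrative places the unlocking before the carrying.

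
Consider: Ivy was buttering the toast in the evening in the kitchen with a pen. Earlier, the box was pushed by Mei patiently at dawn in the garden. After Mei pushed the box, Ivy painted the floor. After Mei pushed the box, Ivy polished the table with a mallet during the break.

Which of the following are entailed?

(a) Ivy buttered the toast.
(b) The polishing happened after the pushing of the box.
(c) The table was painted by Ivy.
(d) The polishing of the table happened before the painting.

(a) Not entailed — 'was buttering' is progressive on an accomplishment; it does not entail the completed 'buttered'.
(b) Entailed — the narrative places the pushing before the polishing.
(c) Not entailed — Ivy painted the floor, not the table; the table belongs to the polishing event.
(d) Not entailed — the narrative doesn't order the polishing relative to the painting.

(b)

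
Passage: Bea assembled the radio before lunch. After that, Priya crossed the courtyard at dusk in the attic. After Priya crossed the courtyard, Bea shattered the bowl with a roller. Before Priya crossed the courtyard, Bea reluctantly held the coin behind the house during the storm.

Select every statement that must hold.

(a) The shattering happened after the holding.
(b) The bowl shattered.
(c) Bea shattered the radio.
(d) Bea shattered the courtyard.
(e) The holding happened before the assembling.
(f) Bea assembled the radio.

(a), (b), (f)

(a) Entailed — the narrative places the holding before the shattering.
(b) Entailed — 'Bea shattered the bowl' is causative; it entails the inchoative 'the bowl shattered'.
(c) Not entailed — Bea shattered the bowl, not the radio; the radio belongs to the assembling event.
(d) Not entailed — Bea shattered the bowl, not the courtyard; the courtyard belongs to the crossing event.
(e) Not entailed — the narrative doesn't order the holding relative to the assembling.
(f) Entailed — every conjunct here is already in the original assembling event.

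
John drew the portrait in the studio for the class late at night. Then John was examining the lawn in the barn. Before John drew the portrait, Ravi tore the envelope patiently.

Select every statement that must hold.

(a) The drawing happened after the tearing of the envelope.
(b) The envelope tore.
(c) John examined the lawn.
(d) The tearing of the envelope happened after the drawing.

(a), (b), (c)

(a) Entailed — the narrative places the tearing before the drawing.
(b) Entailed — 'Ravi tore the envelope' is causative; it entails the inchoative 'the envelope tore'.
(c) Entailed — 'examine' is an activity; 'was examining' entails that some examining happened, so 'examined' holds.
(d) Not entailed — the narrative places the tearing before the drawing, not after.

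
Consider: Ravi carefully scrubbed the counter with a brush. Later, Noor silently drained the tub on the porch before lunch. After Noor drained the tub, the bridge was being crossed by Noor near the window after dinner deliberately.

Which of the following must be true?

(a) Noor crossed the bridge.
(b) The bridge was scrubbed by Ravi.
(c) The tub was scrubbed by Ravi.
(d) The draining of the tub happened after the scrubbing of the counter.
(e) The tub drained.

(d), (e)

(a) Not entailed — 'was crossing' is progressive on an accomplishment; it does not entail the completed 'crossed'.
(b) Not entailed — Ravi scrubbed the counter, not the bridge; the bridge belongs to the crossing event.
(c) Not entailed — Ravi scrubbed the counter, not the tub; the tub belongs to the draining event.
(d) Entailed — the narrative places the scrubbing before the draining.
(e) Entailed — 'Noor drained the tub' is causative; it entails the inchoative 'the tub drained'.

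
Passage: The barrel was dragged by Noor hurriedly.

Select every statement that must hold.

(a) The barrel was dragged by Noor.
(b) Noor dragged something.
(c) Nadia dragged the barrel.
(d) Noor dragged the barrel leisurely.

(a) Entailed — dropping 'hurriedly' leaves a sub-description the original still satisfies.
(b) Entailed — the original entails any weakening of itself; this just drops 'hurriedly' and generalizes the patient.
(c) Not entailed — the passage has Noor dragging the barrel, not Nadia.
(d) Not entailed — 'leisurely' adds a manner not in (and inconsistent with) the original.

(a), (b)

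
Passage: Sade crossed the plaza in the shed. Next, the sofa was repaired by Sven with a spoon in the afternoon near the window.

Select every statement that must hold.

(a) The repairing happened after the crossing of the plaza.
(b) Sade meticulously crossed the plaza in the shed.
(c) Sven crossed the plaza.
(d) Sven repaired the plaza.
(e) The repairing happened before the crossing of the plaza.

(a)

(a) Entailed — the narrative places the crossing before the repairing.
(b) Not entailed — 'meticulously' adds information not in the original event.
(c) Not entailed — the passage has Sade crossing the plaza, not Sven.
(d) Not entailed — Sven repaired the sofa, not the plaza; the plaza belongs to the crossing event.
(e) Not entailed — the narrative places the crossing before the repairing, not after.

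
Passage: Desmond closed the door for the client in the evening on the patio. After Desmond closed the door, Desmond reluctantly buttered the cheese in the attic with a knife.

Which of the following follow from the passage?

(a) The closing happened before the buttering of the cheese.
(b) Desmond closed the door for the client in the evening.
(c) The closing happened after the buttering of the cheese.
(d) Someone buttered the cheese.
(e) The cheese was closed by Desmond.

(a), (b), (d)

(a) Entailed — the narrative places the closing before the buttering.
(b) Entailed — the original entails any weakening of itself; this just drops 'on the patio'.
(c) Not entailed — the narrative places the closing before the buttering, not after.
(d) Entailed — this follows by dropping conjuncts from the buttering event's description.
(e) Not entailed — Desmond closed the door, not the cheese; the cheese belongs to the buttering event.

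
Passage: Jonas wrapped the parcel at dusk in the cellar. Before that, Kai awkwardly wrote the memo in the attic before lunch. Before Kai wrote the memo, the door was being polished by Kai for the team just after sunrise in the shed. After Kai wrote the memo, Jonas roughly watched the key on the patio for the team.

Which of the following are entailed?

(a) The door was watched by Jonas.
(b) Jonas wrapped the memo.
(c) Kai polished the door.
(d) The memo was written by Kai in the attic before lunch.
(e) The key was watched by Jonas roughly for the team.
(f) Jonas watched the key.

(a) Not entailed — Jonas watched the key, not the door; the door belongs to the polishing event.
(b) Not entailed — Jonas wrapped the parcel, not the memo; the memo belongs to the writing event.
(c) Entailed — 'polish' is an activity; 'was polishing' entails that some polishing happened, so 'polished' holds.
(d) Entailed — this follows by dropping conjuncts from the writing event's description.
(e) Entailed — dropping 'on the patio' leaves a sub-description the original still satisfies.
(f) Entailed — every conjunct here is already in the original watching event.

(c), (d), (e), (f)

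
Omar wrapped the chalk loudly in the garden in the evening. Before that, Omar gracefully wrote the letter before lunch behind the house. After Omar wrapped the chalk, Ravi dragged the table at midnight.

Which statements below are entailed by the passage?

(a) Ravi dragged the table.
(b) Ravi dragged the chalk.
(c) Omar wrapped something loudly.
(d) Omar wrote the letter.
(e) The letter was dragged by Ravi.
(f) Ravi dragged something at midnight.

(a), (c), (d), (f)

(a) Entailed — the original entails any weakening of itself; this just drops 'at midnight'.
(b) Not entailed — Ravi dragged the table, not the chalk; the chalk belongs to the wrapping event.
(c) Entailed — this follows by dropping conjuncts from the wrapping event's description.
(d) Entailed — dropping 'gracefully', 'before lunch', 'behind the house' leaves a sub-description the original still satisfies.
(e) Not entailed — Ravi dragged the table, not the letter; the letter belongs to the writing event.
(f) Entailed — the original entails any weakening of itself; this just generalizes the patient.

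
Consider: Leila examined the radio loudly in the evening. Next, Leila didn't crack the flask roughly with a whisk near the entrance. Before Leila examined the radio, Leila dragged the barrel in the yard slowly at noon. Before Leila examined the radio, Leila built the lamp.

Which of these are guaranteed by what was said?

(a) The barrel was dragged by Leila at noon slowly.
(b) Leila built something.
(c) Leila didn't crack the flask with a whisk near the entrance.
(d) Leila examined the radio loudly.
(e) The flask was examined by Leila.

(a), (b), (d)

(a) Entailed — the original entails any weakening of itself; this just drops 'in the yard'.
(b) Entailed — generalizing the patient leaves a sub-description the original still satisfies.
(c) Not entailed — dropping 'roughly' under negation is not valid — the original leaves open that Leila cracked the flask some other way.
(d) Entailed — dropping 'in the evening' leaves a sub-description the original still satisfies.
(e) Not entailed — Leila examined the radio, not the flask; the flask belongs to the cracking event.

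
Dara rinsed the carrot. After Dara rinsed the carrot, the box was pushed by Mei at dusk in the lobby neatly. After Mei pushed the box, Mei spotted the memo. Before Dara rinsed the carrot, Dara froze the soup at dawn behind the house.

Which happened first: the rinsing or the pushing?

the rinsing

The connectives place the rinsing before the pushing.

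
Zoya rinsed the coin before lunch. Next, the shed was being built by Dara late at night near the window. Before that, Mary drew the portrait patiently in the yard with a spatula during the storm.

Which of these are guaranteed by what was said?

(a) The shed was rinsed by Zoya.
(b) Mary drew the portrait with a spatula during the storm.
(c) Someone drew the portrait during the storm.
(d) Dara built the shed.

(a) Not entailed — Zoya rinsed the coin, not the shed; the shed belongs to the building event.
(b) Entailed — dropping 'in the yard', 'patiently' leaves a sub-description the original still satisfies.
(c) Entailed — every conjunct here is already in the original drawing event.
(d) Not entailed — 'was building' is progressive on an accomplishment; it does not entail the completed 'built'.

(b), (c)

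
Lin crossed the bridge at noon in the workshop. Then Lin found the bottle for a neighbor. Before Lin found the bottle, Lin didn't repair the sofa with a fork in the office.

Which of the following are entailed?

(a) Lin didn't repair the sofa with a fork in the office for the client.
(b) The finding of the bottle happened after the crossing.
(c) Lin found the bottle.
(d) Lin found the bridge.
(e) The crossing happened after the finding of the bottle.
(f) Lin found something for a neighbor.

(a), (b), (c), (f)

(a) Entailed — under negation, adding a further restriction is entailed: if no such repairing event occurred, none occurred for the client either.
(b) Entailed — the narrative places the crossing before the finding.
(c) Entailed — dropping 'for a neighbor' leaves a sub-description the original still satisfies.
(d) Not entailed — Lin found the bottle, not the bridge; the bridge belongs to the crossing event.
(e) Not entailed — the narrative places the crossing before the finding, not after.
(f) Entailed — generalizing the patient leaves a sub-description the original still satisfies.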